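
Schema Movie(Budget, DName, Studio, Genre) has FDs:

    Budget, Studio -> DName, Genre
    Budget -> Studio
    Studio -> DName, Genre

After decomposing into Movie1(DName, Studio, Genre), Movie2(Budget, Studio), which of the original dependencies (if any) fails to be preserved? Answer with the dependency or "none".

Budget, Studio → DName, Genre: restricted closure across fragments reaches DName, Genre.
Budget → Studio lies within Movie2.
Studio → DName, Genre lies within Movie1.
Every dependency is enforceable on the fragments, so the decomposition is dependency-preserving.

none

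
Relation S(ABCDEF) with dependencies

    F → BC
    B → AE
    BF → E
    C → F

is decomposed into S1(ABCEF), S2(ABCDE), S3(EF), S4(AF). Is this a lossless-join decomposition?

Chase test. Columns are ABCDEF; row i has aⱼ where attribute j ∈ Si, else bᵢⱼ.
Initial tableau (one row per fragment):
  row 1: a1 a2 a3 b14 a5 a6
  row 2: a1 a2 a3 a4 a5 b26
  row 3: b31 b32 b33 b34 a5 a6
  row 4: a1 b42 b43 b44 b45 a6
Rows 1 and 3 agree on F; apply F→BC and equate their BC entries.
Rows 1 and 4 agree on F; apply F→BC and equate their BC entries.
Rows 1 and 3 agree on B; apply B→AE and equate their AE entries.
Rows 1 and 4 agree on B; apply B→AE and equate their AE entries.
Rows 1 and 2 agree on C; apply C→F and equate their F entries.
Row 2 is now all distinguished symbols — the join is lossless.

Yes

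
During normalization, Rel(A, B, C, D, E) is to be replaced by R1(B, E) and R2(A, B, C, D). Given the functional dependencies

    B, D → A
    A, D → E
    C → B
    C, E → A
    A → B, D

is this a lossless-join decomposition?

Common attributes: R1 ∩ R2 = {B}.
No dependency enlarges {B}, so (B)⁺ = {B}.
The closure contains neither all of R1 = {B, E} nor all of R2 = {A, B, C, D}, so the common attributes are not a superkey of either fragment. The join is lossy.

No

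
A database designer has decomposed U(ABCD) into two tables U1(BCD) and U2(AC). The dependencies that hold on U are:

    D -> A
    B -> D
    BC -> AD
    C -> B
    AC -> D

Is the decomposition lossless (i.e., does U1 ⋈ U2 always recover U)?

Yes

Common attributes: U1 ∩ U2 = {C}.
Closure of {C}: C → B applies, adding B; B → D applies, adding D; BC → AD applies, adding A. So (C)⁺ = {ABCD}.
This closure contains every attribute of U1, so U1 ∩ U2 → U1. The join is lossless.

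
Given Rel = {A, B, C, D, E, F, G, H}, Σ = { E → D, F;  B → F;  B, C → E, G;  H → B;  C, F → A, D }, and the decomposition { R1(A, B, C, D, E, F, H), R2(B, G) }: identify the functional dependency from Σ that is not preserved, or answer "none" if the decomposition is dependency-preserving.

Check B, C → E, G: no single fragment contains all of {B, C, E, G}, and the restricted closure of {B, C} across the fragments never reaches {E, G}.
E → D, F is preserved.
B → F is preserved.
H → B is preserved.
C, F → A, D is preserved.

B, C → E, G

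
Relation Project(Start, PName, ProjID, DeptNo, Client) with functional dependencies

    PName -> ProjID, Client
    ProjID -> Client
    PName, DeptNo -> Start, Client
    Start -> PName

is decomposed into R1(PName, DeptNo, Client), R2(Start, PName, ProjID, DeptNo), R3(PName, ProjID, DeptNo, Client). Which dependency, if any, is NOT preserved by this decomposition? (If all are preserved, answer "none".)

none

PName → ProjID, Client lies within R3.
ProjID → Client lies within R3.
PName, DeptNo → Start, Client: restricted closure across fragments reaches Start, Client.
Start → PName lies within R2.
Every dependency is enforceable on the fragments, so the decomposition is dependency-preserving.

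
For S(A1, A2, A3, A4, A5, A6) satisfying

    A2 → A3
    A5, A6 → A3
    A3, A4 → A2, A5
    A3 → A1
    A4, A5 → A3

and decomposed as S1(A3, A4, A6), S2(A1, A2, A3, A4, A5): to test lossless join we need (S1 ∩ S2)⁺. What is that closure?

A1, A2, A3, A4, A5

S1 ∩ S2 = {A3, A4}.
A3, A4 → A2, A5 applies, adding A2, A5
A3 → A1 applies, adding A1
Closure: {A1, A2, A3, A4, A5}.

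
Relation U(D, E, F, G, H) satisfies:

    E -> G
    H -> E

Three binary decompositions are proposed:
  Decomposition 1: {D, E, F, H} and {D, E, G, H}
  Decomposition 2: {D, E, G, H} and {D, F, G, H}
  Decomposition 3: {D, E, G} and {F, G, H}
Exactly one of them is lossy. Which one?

Decomposition 1: common = {D, E, H}, closure = {D, E, G, H} → lossless.
Decomposition 2: common = {D, G, H}, closure = {D, E, G, H} → lossless.
Decomposition 3: common = {G}, closure = {G} → lossy.

Decomposition 3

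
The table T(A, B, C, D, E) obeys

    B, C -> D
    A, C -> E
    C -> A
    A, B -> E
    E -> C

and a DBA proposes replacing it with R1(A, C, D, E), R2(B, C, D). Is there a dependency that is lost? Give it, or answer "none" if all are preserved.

Check A, B → E: no single fragment contains all of {A, B, E}, and the restricted closure of {A, B} across the fragments never reaches {E}.
B, C → D is preserved.
A, C → E is preserved.
C → A is preserved.
E → C is preserved.

A, B -> E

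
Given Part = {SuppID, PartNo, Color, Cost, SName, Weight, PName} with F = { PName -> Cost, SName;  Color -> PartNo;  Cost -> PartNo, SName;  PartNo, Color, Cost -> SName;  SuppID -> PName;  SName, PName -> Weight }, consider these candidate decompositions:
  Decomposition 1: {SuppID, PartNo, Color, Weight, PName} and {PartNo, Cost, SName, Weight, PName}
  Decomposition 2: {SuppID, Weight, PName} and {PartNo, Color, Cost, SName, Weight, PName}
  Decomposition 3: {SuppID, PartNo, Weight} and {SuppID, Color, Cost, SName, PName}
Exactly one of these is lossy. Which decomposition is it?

Decomposition 2

Decomposition 1: common = {PartNo, Weight, PName}, closure = {PartNo, Cost, SName, Weight, PName} → lossless.
Decomposition 2: common = {Weight, PName}, closure = {PartNo, Cost, SName, Weight, PName} → lossy.
Decomposition 3: common = {SuppID}, closure = {SuppID, PartNo, Cost, SName, Weight, PName} → lossless.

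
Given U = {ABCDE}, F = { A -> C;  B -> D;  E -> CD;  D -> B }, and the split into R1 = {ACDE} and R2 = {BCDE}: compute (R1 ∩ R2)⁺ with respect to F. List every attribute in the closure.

BCDE

R1 ∩ R2 = {CDE}.
D → B applies, adding B
Closure: {BCDE}.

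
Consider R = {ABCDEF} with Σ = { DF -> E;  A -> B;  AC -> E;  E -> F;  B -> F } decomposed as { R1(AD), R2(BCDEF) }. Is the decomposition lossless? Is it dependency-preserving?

lossy and not dependency-preserving

Lossless test: (D)⁺ = {D}, which is a superkey of neither fragment — lossy.
Dependency preservation: the restricted closure of {A} across the fragments never reaches {B}, so A → B cannot be enforced without a join — not preserved.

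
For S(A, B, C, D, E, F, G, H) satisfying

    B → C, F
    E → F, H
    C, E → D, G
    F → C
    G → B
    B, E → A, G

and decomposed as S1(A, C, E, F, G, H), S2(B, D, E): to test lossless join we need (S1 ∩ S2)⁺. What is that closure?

S1 ∩ S2 = {E}.
E → F, H applies, adding F, H
F → C applies, adding C
C, E → D, G applies, adding D, G
G → B applies, adding B
B, E → A, G applies, adding A
Closure: {A, B, C, D, E, F, G, H}.

A, B, C, D, E, F, G, H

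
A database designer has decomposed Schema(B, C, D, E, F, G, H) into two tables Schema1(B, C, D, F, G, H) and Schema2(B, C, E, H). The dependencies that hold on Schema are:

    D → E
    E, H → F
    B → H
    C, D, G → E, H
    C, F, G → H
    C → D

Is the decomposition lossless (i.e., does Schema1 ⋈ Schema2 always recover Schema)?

Common attributes: Schema1 ∩ Schema2 = {B, C, H}.
Closure of {B, C, H}: C → D applies, adding D; D → E applies, adding E; E, H → F applies, adding F. So (B, C, H)⁺ = {B, C, D, E, F, H}.
This closure contains every attribute of Schema2, so Schema1 ∩ Schema2 → Schema2. The join is lossless.

Yes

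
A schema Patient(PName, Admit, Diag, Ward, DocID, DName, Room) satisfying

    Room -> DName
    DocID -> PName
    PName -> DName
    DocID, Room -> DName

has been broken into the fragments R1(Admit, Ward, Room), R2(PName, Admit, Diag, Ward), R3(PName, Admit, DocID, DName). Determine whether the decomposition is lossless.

No

Chase test. Columns are PName, Admit, Diag, Ward, DocID, DName, Room; row i has aⱼ where attribute j ∈ Ri, else bᵢⱼ.
Initial tableau (one row per fragment):
  row 1: b11 a2 b13 a4 b15 b16 a7
  row 2: a1 a2 a3 a4 b25 b26 b27
  row 3: a1 a2 b33 b34 a5 a6 b37
Rows 2 and 3 agree on PName; apply PName→DName and equate their DName entries.
No row becomes fully distinguished — the join is lossy.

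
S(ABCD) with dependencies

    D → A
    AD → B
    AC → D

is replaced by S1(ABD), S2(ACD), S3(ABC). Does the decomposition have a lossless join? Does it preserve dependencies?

lossless and dependency-preserving

Lossless test (chase): Rows 1 and 2 agree on AD; apply AD→B and equate their B entries. Rows 2 and 3 agree on AC; apply AC→D and equate their D entries. Row 2 is now all distinguished symbols — the join is lossless.
Dependency preservation: every FD's attributes lie within a single fragment, so each can be enforced locally — preserved.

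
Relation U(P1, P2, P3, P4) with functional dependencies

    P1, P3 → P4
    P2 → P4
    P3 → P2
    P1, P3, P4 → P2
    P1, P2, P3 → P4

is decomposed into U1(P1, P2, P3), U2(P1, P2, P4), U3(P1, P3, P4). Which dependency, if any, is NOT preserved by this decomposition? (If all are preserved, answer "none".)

P1, P3 → P4 lies within U3.
P2 → P4 lies within U2.
P3 → P2 lies within U1.
P1, P3, P4 → P2: restricted closure across fragments reaches P2.
P1, P2, P3 → P4: restricted closure across fragments reaches P4.
Every dependency is enforceable on the fragments, so the decomposition is dependency-preserving.

none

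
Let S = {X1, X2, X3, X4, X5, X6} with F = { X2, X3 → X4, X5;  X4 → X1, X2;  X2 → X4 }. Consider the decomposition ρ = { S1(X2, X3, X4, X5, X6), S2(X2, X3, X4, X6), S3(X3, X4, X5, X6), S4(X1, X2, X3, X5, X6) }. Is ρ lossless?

Chase test. Columns are X1, X2, X3, X4, X5, X6; row i has aⱼ where attribute j ∈ Si, else bᵢⱼ.
Initial tableau (one row per fragment):
  row 1: b11 a2 a3 a4 a5 a6
  row 2: b21 a2 a3 a4 b25 a6
  row 3: b31 b32 a3 a4 a5 a6
  row 4: a1 a2 a3 b44 a5 a6
Rows 1 and 2 agree on X2, X3; apply X2, X3→X4, X5 and equate their X4, X5 entries.
Rows 1 and 4 agree on X2, X3; apply X2, X3→X4, X5 and equate their X4, X5 entries.
Rows 1 and 2 agree on X4; apply X4→X1, X2 and equate their X1, X2 entries.
Rows 1 and 3 agree on X4; apply X4→X1, X2 and equate their X1, X2 entries.
Rows 1 and 4 agree on X4; apply X4→X1, X2 and equate their X1, X2 entries.
Row 1 is now all distinguished symbols — the join is lossless.

Yes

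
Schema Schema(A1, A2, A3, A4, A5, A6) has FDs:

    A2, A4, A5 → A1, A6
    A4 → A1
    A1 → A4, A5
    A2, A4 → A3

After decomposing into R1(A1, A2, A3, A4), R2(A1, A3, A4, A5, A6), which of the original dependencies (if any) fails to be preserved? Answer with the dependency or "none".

A2, A4, A5 → A1, A6

Check A2, A4, A5 → A1, A6: no single fragment contains all of {A1, A2, A4, A5, A6}, and the restricted closure of {A2, A4, A5} across the fragments never reaches {A1, A6}.
A4 → A1 is preserved.
A1 → A4, A5 is preserved.
A2, A4 → A3 is preserved.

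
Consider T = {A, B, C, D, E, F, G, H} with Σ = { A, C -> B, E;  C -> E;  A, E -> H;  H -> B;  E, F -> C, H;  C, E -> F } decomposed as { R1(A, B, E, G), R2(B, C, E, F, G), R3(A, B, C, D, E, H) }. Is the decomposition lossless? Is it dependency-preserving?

Lossless test (chase): Rows 1 and 3 agree on A, E; apply A, E→H and equate their H entries. Rows 2 and 3 agree on C, E; apply C, E→F and equate their F entries. Rows 2 and 3 agree on E, F; apply E, F→C, H and equate their C, H entries. No row becomes fully distinguished — the join is lossy.
Dependency preservation: E, F → C, H is not contained in any single fragment, but the restricted closure of its left-hand side across the fragments still reaches the right-hand side; the remaining FDs each lie inside some fragment. All dependencies are preserved.

lossy but dependency-preserving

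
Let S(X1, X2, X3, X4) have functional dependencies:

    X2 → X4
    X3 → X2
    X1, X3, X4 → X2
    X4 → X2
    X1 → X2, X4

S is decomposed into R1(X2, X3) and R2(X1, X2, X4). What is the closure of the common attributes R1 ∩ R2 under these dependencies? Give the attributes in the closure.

X2, X4

R1 ∩ R2 = {X2}.
X2 → X4 applies, adding X4
Closure: {X2, X4}.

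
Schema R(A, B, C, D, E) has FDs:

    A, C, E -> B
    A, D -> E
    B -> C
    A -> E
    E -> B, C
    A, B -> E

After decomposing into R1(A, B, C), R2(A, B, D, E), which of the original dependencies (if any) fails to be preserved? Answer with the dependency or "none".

A, C, E → B: restricted closure across fragments reaches B.
A, D → E lies within R2.
B → C lies within R1.
A → E lies within R2.
E → B, C: restricted closure across fragments reaches B, C.
A, B → E lies within R2.
Every dependency is enforceable on the fragments, so the decomposition is dependency-preserving.

none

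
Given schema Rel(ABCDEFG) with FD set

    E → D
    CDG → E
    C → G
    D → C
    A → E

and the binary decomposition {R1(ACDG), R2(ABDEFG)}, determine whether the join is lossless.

Yes

Common attributes: R1 ∩ R2 = {ADG}.
Closure of {ADG}: D → C applies, adding C; A → E applies, adding E. So (ADG)⁺ = {ACDEG}.
This closure contains every attribute of R1, so R1 ∩ R2 → R1. The join is lossless.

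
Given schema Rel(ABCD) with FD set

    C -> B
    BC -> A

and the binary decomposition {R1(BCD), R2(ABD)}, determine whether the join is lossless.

No

Common attributes: R1 ∩ R2 = {BD}.
No dependency enlarges {BD}, so (BD)⁺ = {BD}.
The closure contains neither all of R1 = {BCD} nor all of R2 = {ABD}, so the common attributes are not a superkey of either fragment. The join is lossy.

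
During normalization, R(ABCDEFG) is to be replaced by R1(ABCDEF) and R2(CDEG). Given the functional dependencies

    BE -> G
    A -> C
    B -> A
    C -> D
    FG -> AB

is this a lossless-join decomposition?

No

Common attributes: R1 ∩ R2 = {CDE}.
No dependency enlarges {CDE}, so (CDE)⁺ = {CDE}.
The closure contains neither all of R1 = {ABCDEF} nor all of R2 = {CDEG}, so the common attributes are not a superkey of either fragment. The join is lossy.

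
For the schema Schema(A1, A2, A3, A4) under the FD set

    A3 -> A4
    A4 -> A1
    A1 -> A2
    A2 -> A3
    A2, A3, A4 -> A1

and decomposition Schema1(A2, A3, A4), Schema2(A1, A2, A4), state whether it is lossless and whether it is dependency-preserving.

lossless and dependency-preserving

Lossless test: (A2, A4)⁺ = {A1, A2, A3, A4}, which contains all of one fragment — lossless.
Dependency preservation: A2, A3, A4 → A1 is not contained in any single fragment, but the restricted closure of its left-hand side across the fragments still reaches the right-hand side; the remaining FDs each lie inside some fragment. All dependencies are preserved.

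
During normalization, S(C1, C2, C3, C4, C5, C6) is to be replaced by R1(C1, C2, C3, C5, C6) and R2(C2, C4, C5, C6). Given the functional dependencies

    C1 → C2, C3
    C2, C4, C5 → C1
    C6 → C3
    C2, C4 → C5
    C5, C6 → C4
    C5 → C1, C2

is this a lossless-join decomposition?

Common attributes: R1 ∩ R2 = {C2, C5, C6}.
Closure of {C2, C5, C6}: C6 → C3 applies, adding C3; C5, C6 → C4 applies, adding C4; C5 → C1, C2 applies, adding C1. So (C2, C5, C6)⁺ = {C1, C2, C3, C4, C5, C6}.
This closure contains every attribute of R1, so R1 ∩ R2 → R1. The join is lossless.

Yes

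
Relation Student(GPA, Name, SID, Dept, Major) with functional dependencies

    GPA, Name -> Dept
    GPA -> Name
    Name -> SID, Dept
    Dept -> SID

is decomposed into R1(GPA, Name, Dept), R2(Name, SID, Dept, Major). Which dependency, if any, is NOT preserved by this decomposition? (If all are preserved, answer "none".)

none

GPA, Name → Dept lies within R1.
GPA → Name lies within R1.
Name → SID, Dept lies within R2.
Dept → SID lies within R2.
Every dependency is enforceable on the fragments, so the decomposition is dependency-preserving.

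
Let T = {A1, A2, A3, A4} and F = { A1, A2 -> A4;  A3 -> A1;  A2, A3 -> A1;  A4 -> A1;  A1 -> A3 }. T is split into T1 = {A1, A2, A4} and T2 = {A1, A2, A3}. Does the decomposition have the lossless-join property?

Common attributes: T1 ∩ T2 = {A1, A2}.
Closure of {A1, A2}: A1, A2 → A4 applies, adding A4; A1 → A3 applies, adding A3. So (A1, A2)⁺ = {A1, A2, A3, A4}.
This closure contains every attribute of T1, so T1 ∩ T2 → T1. The join is lossless.

Yes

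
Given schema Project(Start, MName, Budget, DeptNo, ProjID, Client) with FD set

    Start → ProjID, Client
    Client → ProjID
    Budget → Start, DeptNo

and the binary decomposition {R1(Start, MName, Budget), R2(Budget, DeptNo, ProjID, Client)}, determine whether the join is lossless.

Common attributes: R1 ∩ R2 = {Budget}.
Closure of {Budget}: Budget → Start, DeptNo applies, adding Start, DeptNo; Start → ProjID, Client applies, adding ProjID, Client. So (Budget)⁺ = {Start, Budget, DeptNo, ProjID, Client}.
This closure contains every attribute of R2, so R1 ∩ R2 → R2. The join is lossless.

Yes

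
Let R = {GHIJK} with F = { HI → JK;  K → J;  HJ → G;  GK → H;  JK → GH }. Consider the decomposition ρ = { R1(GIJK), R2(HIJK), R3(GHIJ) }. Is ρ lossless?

Yes

Chase test. Columns are GHIJK; row i has aⱼ where attribute j ∈ Ri, else bᵢⱼ.
Initial tableau (one row per fragment):
  row 1: a1 b12 a3 a4 a5
  row 2: b21 a2 a3 a4 a5
  row 3: a1 a2 a3 a4 b35
Rows 2 and 3 agree on HI; apply HI→JK and equate their JK entries.
Rows 2 and 3 agree on HJ; apply HJ→G and equate their G entries.
Rows 1 and 2 agree on GK; apply GK→H and equate their H entries.
Row 1 is now all distinguished symbols — the join is lossless.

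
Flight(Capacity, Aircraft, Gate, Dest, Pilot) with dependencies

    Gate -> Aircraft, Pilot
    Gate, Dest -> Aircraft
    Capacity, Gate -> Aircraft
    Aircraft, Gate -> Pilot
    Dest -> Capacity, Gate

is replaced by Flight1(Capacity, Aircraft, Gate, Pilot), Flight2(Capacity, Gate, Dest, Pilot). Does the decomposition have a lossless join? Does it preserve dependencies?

Lossless test: (Capacity, Gate, Pilot)⁺ = {Capacity, Aircraft, Gate, Pilot}, which contains all of one fragment — lossless.
Dependency preservation: Gate, Dest → Aircraft is not contained in any single fragment, but the restricted closure of its left-hand side across the fragments still reaches the right-hand side; the remaining FDs each lie inside some fragment. All dependencies are preserved.

lossless and dependency-preserving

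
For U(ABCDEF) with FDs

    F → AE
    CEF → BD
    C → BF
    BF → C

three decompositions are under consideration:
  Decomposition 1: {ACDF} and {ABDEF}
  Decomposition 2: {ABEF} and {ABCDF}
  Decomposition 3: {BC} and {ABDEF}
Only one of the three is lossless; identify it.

Decomposition 1: common = {ADF}, closure = {ADEF} → lossy.
Decomposition 2: common = {ABF}, closure = {ABCDEF} → lossless.
Decomposition 3: common = {B}, closure = {B} → lossy.

Decomposition 2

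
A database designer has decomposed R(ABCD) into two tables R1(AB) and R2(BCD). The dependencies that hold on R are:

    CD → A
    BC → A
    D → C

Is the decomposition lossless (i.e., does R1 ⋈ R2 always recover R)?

Common attributes: R1 ∩ R2 = {B}.
No dependency enlarges {B}, so (B)⁺ = {B}.
The closure contains neither all of R1 = {AB} nor all of R2 = {BCD}, so the common attributes are not a superkey of either fragment. The join is lossy.

No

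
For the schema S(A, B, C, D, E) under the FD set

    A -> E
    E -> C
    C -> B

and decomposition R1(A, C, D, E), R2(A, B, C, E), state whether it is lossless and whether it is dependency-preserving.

Lossless test: (A, C, E)⁺ = {A, B, C, E}, which contains all of one fragment — lossless.
Dependency preservation: every FD's attributes lie within a single fragment, so each can be enforced locally — preserved.

lossless and dependency-preserving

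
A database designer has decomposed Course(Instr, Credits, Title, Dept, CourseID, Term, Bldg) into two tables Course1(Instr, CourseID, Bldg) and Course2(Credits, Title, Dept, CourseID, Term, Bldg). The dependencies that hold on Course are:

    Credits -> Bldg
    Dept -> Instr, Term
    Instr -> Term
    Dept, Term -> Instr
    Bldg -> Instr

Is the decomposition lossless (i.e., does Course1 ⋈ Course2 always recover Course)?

Yes

Common attributes: Course1 ∩ Course2 = {CourseID, Bldg}.
Closure of {CourseID, Bldg}: Bldg → Instr applies, adding Instr; Instr → Term applies, adding Term. So (CourseID, Bldg)⁺ = {Instr, CourseID, Term, Bldg}.
This closure contains every attribute of Course1, so Course1 ∩ Course2 → Course1. The join is lossless.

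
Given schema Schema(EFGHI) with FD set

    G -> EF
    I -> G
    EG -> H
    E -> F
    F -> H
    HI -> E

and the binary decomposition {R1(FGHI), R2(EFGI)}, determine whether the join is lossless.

Yes

Common attributes: R1 ∩ R2 = {FGI}.
Closure of {FGI}: G → EF applies, adding E; EG → H applies, adding H. So (FGI)⁺ = {EFGHI}.
This closure contains every attribute of R1, so R1 ∩ R2 → R1. The join is lossless.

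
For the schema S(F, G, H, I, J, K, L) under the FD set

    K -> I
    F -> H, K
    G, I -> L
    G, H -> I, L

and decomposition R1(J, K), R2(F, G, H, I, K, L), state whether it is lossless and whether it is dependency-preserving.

Lossless test: (K)⁺ = {I, K}, which is a superkey of neither fragment — lossy.
Dependency preservation: every FD's attributes lie within a single fragment, so each can be enforced locally — preserved.

lossy but dependency-preserving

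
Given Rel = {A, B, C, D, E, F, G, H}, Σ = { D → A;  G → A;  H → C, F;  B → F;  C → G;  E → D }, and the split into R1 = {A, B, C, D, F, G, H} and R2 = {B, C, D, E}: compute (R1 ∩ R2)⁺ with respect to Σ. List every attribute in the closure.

A, B, C, D, F, G

R1 ∩ R2 = {B, C, D}.
D → A applies, adding A
B → F applies, adding F
C → G applies, adding G
Closure: {A, B, C, D, F, G}.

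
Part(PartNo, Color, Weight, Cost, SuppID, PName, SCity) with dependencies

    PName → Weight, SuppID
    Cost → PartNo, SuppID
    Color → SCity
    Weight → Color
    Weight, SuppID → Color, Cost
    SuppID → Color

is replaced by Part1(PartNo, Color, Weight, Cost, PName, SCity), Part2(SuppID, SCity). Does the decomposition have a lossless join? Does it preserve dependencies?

Lossless test: (SCity)⁺ = {SCity}, which is a superkey of neither fragment — lossy.
Dependency preservation: the restricted closure of {PName} across the fragments never reaches {Weight, SuppID}, so PName → Weight, SuppID cannot be enforced without a join — not preserved.

lossy and not dependency-preserving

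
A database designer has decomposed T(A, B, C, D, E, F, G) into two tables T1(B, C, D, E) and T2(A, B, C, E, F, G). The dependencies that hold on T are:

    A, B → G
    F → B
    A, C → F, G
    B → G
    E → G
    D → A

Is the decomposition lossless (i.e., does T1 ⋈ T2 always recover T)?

No

Common attributes: T1 ∩ T2 = {B, C, E}.
Closure of {B, C, E}: B → G applies, adding G. So (B, C, E)⁺ = {B, C, E, G}.
The closure contains neither all of T1 = {B, C, D, E} nor all of T2 = {A, B, C, E, F, G}, so the common attributes are not a superkey of either fragment. The join is lossy.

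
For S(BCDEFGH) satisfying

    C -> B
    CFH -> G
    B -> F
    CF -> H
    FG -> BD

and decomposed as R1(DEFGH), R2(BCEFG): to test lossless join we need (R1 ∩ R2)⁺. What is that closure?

R1 ∩ R2 = {EFG}.
FG → BD applies, adding BD
Closure: {BDEFG}.

BDEFG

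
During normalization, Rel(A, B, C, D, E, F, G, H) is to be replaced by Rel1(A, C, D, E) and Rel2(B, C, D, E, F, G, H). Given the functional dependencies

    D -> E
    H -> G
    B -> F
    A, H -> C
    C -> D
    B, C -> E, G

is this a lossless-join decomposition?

No

Common attributes: Rel1 ∩ Rel2 = {C, D, E}.
No dependency enlarges {C, D, E}, so (C, D, E)⁺ = {C, D, E}.
The closure contains neither all of Rel1 = {A, C, D, E} nor all of Rel2 = {B, C, D, E, F, G, H}, so the common attributes are not a superkey of either fragment. The join is lossy.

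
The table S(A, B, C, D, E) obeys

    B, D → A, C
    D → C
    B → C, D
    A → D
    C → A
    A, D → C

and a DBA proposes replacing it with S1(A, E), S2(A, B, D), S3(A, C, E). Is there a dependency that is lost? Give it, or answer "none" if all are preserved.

B, D → A, C: restricted closure across fragments reaches A, C.
D → C: restricted closure across fragments reaches C.
B → C, D: restricted closure across fragments reaches C, D.
A → D lies within S2.
C → A lies within S3.
A, D → C: restricted closure across fragments reaches C.
Every dependency is enforceable on the fragments, so the decomposition is dependency-preserving.

none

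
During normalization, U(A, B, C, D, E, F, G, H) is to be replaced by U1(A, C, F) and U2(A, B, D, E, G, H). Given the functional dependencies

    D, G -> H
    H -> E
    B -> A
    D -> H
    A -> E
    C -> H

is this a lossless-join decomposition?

Common attributes: U1 ∩ U2 = {A}.
Closure of {A}: A → E applies, adding E. So (A)⁺ = {A, E}.
The closure contains neither all of U1 = {A, C, F} nor all of U2 = {A, B, D, E, G, H}, so the common attributes are not a superkey of either fragment. The join is lossy.

No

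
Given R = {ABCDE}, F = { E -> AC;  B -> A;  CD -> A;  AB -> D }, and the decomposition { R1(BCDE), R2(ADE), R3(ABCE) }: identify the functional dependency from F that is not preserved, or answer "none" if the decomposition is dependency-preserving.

CD -> A

Check CD → A: no single fragment contains all of {ACD}, and the restricted closure of {CD} across the fragments never reaches {A}.
E → AC is preserved.
B → A is preserved.
AB → D is preserved.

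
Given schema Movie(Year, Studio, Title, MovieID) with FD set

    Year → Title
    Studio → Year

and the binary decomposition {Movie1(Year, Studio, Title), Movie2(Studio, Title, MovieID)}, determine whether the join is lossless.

Yes

Common attributes: Movie1 ∩ Movie2 = {Studio, Title}.
Closure of {Studio, Title}: Studio → Year applies, adding Year. So (Studio, Title)⁺ = {Year, Studio, Title}.
This closure contains every attribute of Movie1, so Movie1 ∩ Movie2 → Movie1. The join is lossless.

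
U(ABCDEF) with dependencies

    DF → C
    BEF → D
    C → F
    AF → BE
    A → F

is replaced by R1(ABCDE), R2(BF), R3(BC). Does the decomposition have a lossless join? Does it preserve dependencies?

Lossless test (chase): Rows 1 and 3 agree on C; apply C→F and equate their F entries. No row becomes fully distinguished — the join is lossy.
Dependency preservation: the restricted closure of {DF} across the fragments never reaches {C}, so DF → C cannot be enforced without a join — not preserved.

lossy and not dependency-preserving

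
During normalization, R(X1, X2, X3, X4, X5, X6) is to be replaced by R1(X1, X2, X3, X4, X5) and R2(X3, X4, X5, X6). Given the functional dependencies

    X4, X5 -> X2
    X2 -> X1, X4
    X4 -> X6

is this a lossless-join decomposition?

Common attributes: R1 ∩ R2 = {X3, X4, X5}.
Closure of {X3, X4, X5}: X4, X5 → X2 applies, adding X2; X2 → X1, X4 applies, adding X1; X4 → X6 applies, adding X6. So (X3, X4, X5)⁺ = {X1, X2, X3, X4, X5, X6}.
This closure contains every attribute of R1, so R1 ∩ R2 → R1. The join is lossless.

Yes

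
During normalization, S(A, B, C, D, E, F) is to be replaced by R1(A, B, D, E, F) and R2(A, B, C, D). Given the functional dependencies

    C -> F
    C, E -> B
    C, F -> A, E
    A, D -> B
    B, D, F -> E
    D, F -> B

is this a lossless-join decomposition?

No

Common attributes: R1 ∩ R2 = {A, B, D}.
No dependency enlarges {A, B, D}, so (A, B, D)⁺ = {A, B, D}.
The closure contains neither all of R1 = {A, B, D, E, F} nor all of R2 = {A, B, C, D}, so the common attributes are not a superkey of either fragment. The join is lossy.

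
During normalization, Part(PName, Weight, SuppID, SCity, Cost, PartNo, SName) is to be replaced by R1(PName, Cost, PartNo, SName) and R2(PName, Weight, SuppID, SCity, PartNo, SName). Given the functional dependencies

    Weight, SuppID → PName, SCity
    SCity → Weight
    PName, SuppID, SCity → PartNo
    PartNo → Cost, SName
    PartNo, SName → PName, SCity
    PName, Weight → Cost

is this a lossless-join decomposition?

Common attributes: R1 ∩ R2 = {PName, PartNo, SName}.
Closure of {PName, PartNo, SName}: PartNo → Cost, SName applies, adding Cost; PartNo, SName → PName, SCity applies, adding SCity; SCity → Weight applies, adding Weight. So (PName, PartNo, SName)⁺ = {PName, Weight, SCity, Cost, PartNo, SName}.
This closure contains every attribute of R1, so R1 ∩ R2 → R1. The join is lossless.

Yes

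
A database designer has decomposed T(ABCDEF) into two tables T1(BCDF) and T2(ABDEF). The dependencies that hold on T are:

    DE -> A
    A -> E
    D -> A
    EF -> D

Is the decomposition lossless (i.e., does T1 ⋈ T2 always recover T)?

Yes

Common attributes: T1 ∩ T2 = {BDF}.
Closure of {BDF}: D → A applies, adding A; A → E applies, adding E. So (BDF)⁺ = {ABDEF}.
This closure contains every attribute of T2, so T1 ∩ T2 → T2. The join is lossless.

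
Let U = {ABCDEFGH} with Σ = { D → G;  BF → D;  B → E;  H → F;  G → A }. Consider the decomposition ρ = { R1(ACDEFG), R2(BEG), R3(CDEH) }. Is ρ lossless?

No

Chase test. Columns are ABCDEFGH; row i has aⱼ where attribute j ∈ Ri, else bᵢⱼ.
Initial tableau (one row per fragment):
  row 1: a1 b12 a3 a4 a5 a6 a7 b18
  row 2: b21 a2 b23 b24 a5 b26 a7 b28
  row 3: b31 b32 a3 a4 a5 b36 b37 a8
Rows 1 and 3 agree on D; apply D→G and equate their G entries.
Rows 1 and 2 agree on G; apply G→A and equate their A entries.
Rows 1 and 3 agree on G; apply G→A and equate their A entries.
No row becomes fully distinguished — the join is lossy.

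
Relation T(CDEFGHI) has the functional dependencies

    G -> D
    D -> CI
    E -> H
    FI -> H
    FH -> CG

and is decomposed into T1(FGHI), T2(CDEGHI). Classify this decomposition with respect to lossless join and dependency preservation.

lossy but dependency-preserving

Lossless test: (GHI)⁺ = {CDGHI}, which is a superkey of neither fragment — lossy.
Dependency preservation: FH → CG is not contained in any single fragment, but the restricted closure of its left-hand side across the fragments still reaches the right-hand side; the remaining FDs each lie inside some fragment. All dependencies are preserved.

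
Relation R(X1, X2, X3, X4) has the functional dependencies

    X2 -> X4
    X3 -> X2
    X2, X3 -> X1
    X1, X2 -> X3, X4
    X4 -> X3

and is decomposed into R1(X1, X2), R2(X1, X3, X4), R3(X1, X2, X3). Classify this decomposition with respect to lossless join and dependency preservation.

lossless and dependency-preserving

Lossless test (chase): Rows 1 and 3 agree on X2; apply X2→X4 and equate their X4 entries. Rows 2 and 3 agree on X3; apply X3→X2 and equate their X2 entries. Rows 1 and 2 agree on X1, X2; apply X1, X2→X3, X4 and equate their X3, X4 entries. Row 1 is now all distinguished symbols — the join is lossless.
Dependency preservation: X2 → X4; X1, X2 → X3, X4 are not contained in any single fragment, but the restricted closure of each left-hand side across the fragments still reaches the right-hand side; the remaining FDs each lie inside some fragment. All dependencies are preserved.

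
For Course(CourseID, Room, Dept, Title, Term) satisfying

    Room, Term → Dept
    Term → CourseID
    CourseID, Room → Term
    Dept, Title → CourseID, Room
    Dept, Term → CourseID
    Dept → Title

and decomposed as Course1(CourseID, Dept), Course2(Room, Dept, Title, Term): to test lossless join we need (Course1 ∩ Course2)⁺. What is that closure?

CourseID, Room, Dept, Title, Term

Course1 ∩ Course2 = {Dept}.
Dept → Title applies, adding Title
Dept, Title → CourseID, Room applies, adding CourseID, Room
CourseID, Room → Term applies, adding Term
Closure: {CourseID, Room, Dept, Title, Term}.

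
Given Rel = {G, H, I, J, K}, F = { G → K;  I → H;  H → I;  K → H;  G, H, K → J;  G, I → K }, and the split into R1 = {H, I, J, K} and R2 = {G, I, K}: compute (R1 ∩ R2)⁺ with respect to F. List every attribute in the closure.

H, I, K

R1 ∩ R2 = {I, K}.
I → H applies, adding H
Closure: {H, I, K}.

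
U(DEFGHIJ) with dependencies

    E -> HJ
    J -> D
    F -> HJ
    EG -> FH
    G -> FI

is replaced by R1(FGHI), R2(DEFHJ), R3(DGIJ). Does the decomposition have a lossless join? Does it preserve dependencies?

lossy but dependency-preserving

Lossless test (chase): Rows 1 and 2 agree on F; apply F→HJ and equate their HJ entries. Rows 1 and 3 agree on G; apply G→FI and equate their FI entries. Rows 1 and 2 agree on J; apply J→D and equate their D entries. Rows 1 and 3 agree on F; apply F→HJ and equate their HJ entries. No row becomes fully distinguished — the join is lossy.
Dependency preservation: EG → FH is not contained in any single fragment, but the restricted closure of its left-hand side across the fragments still reaches the right-hand side; the remaining FDs each lie inside some fragment. All dependencies are preserved.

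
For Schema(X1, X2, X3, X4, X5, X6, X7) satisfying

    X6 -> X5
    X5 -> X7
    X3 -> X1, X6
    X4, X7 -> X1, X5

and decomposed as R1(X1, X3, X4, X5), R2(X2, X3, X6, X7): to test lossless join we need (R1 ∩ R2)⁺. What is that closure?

R1 ∩ R2 = {X3}.
X3 → X1, X6 applies, adding X1, X6
X6 → X5 applies, adding X5
X5 → X7 applies, adding X7
Closure: {X1, X3, X5, X6, X7}.

X1, X3, X5, X6, X7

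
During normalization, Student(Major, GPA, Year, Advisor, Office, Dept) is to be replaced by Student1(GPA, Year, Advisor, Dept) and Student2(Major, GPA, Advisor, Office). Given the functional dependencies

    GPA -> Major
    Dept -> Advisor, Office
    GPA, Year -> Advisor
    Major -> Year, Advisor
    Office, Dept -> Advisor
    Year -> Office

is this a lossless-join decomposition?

Yes

Common attributes: Student1 ∩ Student2 = {GPA, Advisor}.
Closure of {GPA, Advisor}: GPA → Major applies, adding Major; Major → Year, Advisor applies, adding Year; Year → Office applies, adding Office. So (GPA, Advisor)⁺ = {Major, GPA, Year, Advisor, Office}.
This closure contains every attribute of Student2, so Student1 ∩ Student2 → Student2. The join is lossless.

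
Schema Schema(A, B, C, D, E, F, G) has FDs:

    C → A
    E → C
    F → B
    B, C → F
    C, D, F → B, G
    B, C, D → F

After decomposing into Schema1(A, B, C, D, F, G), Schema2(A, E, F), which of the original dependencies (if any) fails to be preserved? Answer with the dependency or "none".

E → C

Check E → C: no single fragment contains all of {C, E}, and the restricted closure of {E} across the fragments never reaches {C}.
C → A is preserved.
F → B is preserved.
B, C → F is preserved.
C, D, F → B, G is preserved.
B, C, D → F is preserved.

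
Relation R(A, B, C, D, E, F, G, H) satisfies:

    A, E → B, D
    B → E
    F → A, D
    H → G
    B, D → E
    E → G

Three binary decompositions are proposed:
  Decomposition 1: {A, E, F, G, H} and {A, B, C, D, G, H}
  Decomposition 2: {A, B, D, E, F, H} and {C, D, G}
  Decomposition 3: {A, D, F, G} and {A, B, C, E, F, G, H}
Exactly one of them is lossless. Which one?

Decomposition 3

Decomposition 1: common = {A, G, H}, closure = {A, G, H} → lossy.
Decomposition 2: common = {D}, closure = {D} → lossy.
Decomposition 3: common = {A, F, G}, closure = {A, D, F, G} → lossless.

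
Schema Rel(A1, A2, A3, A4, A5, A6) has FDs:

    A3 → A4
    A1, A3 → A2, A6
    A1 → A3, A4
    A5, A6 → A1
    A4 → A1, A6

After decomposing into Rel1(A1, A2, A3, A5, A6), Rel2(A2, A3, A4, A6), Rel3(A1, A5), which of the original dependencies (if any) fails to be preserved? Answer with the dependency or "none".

A3 → A4 lies within Rel2.
A1, A3 → A2, A6 lies within Rel1.
A1 → A3, A4: restricted closure across fragments reaches A3, A4.
A5, A6 → A1 lies within Rel1.
A4 → A1, A6: restricted closure across fragments reaches A1, A6.
Every dependency is enforceable on the fragments, so the decomposition is dependency-preserving.

none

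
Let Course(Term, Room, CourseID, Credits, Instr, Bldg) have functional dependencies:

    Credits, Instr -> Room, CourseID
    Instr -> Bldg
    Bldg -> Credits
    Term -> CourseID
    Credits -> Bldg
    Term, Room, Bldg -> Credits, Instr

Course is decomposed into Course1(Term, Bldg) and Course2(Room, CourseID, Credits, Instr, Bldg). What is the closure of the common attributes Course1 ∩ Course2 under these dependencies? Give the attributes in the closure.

Course1 ∩ Course2 = {Bldg}.
Bldg → Credits applies, adding Credits
Closure: {Credits, Bldg}.

Credits, Bldg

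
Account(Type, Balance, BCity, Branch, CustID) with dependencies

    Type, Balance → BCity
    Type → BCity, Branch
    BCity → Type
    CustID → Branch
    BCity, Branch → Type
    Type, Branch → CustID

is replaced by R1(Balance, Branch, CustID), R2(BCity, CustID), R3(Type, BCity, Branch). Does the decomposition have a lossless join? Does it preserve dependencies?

lossy but dependency-preserving

Lossless test (chase): Rows 2 and 3 agree on BCity; apply BCity→Type and equate their Type entries. Rows 1 and 2 agree on CustID; apply CustID→Branch and equate their Branch entries. Rows 2 and 3 agree on Type, Branch; apply Type, Branch→CustID and equate their CustID entries. No row becomes fully distinguished — the join is lossy.
Dependency preservation: Type, Balance → BCity; Type, Branch → CustID are not contained in any single fragment, but the restricted closure of each left-hand side across the fragments still reaches the right-hand side; the remaining FDs each lie inside some fragment. All dependencies are preserved.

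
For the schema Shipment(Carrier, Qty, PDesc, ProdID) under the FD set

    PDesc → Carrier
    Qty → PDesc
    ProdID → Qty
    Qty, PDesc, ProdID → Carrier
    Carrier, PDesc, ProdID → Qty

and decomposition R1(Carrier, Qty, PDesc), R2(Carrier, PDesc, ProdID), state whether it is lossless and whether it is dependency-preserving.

lossy and not dependency-preserving

Lossless test: (Carrier, PDesc)⁺ = {Carrier, PDesc}, which is a superkey of neither fragment — lossy.
Dependency preservation: the restricted closure of {ProdID} across the fragments never reaches {Qty}, so ProdID → Qty cannot be enforced without a join — not preserved.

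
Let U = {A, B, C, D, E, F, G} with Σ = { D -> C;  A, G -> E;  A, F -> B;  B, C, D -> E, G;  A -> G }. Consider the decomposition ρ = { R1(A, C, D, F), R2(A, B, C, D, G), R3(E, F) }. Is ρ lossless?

Chase test. Columns are A, B, C, D, E, F, G; row i has aⱼ where attribute j ∈ Ri, else bᵢⱼ.
Initial tableau (one row per fragment):
  row 1: a1 b12 a3 a4 b15 a6 b17
  row 2: a1 a2 a3 a4 b25 b26 a7
  row 3: b31 b32 b33 b34 a5 a6 b37
Rows 1 and 2 agree on A; apply A→G and equate their G entries.
Rows 1 and 2 agree on A, G; apply A, G→E and equate their E entries.
No row becomes fully distinguished — the join is lossy.

No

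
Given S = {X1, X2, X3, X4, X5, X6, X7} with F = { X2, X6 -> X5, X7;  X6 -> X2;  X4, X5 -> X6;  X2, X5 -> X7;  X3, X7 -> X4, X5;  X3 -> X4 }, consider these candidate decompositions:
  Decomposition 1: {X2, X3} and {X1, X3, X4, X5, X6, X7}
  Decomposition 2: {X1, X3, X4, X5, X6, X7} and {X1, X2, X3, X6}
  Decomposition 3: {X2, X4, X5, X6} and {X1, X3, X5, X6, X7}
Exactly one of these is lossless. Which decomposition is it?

Decomposition 2

Decomposition 1: common = {X3}, closure = {X3, X4} → lossy.
Decomposition 2: common = {X1, X3, X6}, closure = {X1, X2, X3, X4, X5, X6, X7} → lossless.
Decomposition 3: common = {X5, X6}, closure = {X2, X5, X6, X7} → lossy.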